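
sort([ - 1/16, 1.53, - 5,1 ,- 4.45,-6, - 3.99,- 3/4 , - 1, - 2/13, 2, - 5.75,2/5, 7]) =[ - 6 , - 5.75,-5, - 4.45,  -  3.99, - 1, - 3/4,-2/13, - 1/16, 2/5,1,  1.53 , 2 , 7]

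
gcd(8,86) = 2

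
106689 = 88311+18378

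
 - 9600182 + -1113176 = -10713358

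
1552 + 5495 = 7047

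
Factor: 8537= 8537^1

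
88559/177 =500 + 1/3 = 500.33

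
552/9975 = 184/3325 = 0.06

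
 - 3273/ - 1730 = 3273/1730 = 1.89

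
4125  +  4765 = 8890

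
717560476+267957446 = 985517922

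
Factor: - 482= -2^1*241^1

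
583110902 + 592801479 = 1175912381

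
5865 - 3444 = 2421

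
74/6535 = 74/6535 = 0.01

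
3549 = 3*1183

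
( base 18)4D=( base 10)85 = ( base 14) 61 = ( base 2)1010101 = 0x55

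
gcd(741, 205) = 1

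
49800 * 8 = 398400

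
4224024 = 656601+3567423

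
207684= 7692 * 27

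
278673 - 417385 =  - 138712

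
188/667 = 188/667 = 0.28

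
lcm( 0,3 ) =0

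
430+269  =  699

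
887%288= 23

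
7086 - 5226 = 1860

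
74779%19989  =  14812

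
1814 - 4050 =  - 2236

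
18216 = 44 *414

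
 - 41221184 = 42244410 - 83465594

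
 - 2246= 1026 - 3272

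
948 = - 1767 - -2715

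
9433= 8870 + 563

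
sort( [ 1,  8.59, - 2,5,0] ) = [ - 2,0, 1, 5, 8.59]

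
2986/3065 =2986/3065=0.97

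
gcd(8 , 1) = 1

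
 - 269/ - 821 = 269/821 = 0.33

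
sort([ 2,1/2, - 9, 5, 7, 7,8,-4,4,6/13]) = [-9, - 4, 6/13,1/2  ,  2,4 , 5, 7, 7,8]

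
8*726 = 5808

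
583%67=47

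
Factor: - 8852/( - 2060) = 5^( - 1)*103^( - 1) * 2213^1 = 2213/515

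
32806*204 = 6692424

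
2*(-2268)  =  -4536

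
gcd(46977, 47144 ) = 1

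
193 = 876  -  683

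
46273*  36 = 1665828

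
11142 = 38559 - 27417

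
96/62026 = 48/31013  =  0.00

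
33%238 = 33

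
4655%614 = 357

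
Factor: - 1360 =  - 2^4*5^1*17^1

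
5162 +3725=8887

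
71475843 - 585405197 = - 513929354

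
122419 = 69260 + 53159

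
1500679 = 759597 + 741082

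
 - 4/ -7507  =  4/7507 = 0.00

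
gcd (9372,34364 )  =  3124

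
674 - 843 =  - 169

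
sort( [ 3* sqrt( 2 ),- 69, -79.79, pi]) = [ - 79.79, - 69, pi,3*sqrt(2) ]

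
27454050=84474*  325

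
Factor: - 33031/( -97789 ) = 17^1 * 29^1*67^1 * 97789^( - 1)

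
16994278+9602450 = 26596728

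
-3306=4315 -7621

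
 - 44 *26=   -  1144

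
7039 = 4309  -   - 2730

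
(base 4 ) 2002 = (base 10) 130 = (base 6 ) 334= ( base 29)4e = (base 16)82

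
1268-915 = 353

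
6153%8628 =6153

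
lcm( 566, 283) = 566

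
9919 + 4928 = 14847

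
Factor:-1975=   -5^2*79^1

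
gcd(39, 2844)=3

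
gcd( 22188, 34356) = 12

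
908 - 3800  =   - 2892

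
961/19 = 50 + 11/19 = 50.58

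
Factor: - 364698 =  -2^1*3^2*20261^1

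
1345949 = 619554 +726395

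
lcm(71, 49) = 3479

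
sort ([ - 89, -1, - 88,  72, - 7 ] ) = [ - 89, - 88, - 7,-1,72]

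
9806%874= 192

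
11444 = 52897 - 41453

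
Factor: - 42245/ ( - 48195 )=71/81 = 3^( - 4)*71^1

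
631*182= 114842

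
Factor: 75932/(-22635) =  - 2^2*3^ ( - 2)*5^( - 1)*41^1*  463^1*503^( - 1) 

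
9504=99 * 96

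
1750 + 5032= 6782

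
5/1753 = 5/1753 = 0.00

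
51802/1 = 51802=51802.00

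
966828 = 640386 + 326442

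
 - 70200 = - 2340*30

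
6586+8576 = 15162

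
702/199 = 3+ 105/199 =3.53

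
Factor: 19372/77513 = 2^2*29^1 * 167^1* 77513^ ( - 1 ) 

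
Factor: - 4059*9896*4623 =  - 2^3*3^3*11^1*23^1 *41^1*67^1 * 1237^1 = -185696035272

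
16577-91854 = -75277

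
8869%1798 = 1677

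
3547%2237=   1310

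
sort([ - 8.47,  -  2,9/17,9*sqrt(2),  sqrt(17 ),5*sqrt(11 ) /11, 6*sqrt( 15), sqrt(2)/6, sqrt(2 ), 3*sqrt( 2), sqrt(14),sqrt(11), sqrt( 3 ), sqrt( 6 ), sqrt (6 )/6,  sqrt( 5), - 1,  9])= [ - 8.47, - 2, - 1, sqrt( 2)/6,sqrt( 6 )/6,9/17,sqrt( 2), 5*sqrt( 11)/11,  sqrt(3 ),sqrt(5 ), sqrt(6), sqrt( 11), sqrt( 14), sqrt(17),3*sqrt( 2 ), 9, 9*sqrt( 2), 6*sqrt(15) ] 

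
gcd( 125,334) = 1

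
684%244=196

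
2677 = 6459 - 3782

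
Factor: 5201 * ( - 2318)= - 12055918 =- 2^1*7^1*19^1 * 61^1 * 743^1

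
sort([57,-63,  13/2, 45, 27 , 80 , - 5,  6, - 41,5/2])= [ - 63,-41 , - 5, 5/2,  6,13/2 , 27,45, 57,  80 ]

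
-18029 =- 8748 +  - 9281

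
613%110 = 63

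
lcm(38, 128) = 2432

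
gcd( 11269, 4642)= 1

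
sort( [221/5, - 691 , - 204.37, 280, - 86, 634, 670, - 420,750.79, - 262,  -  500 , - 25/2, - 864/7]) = [ - 691, - 500, -420, - 262, - 204.37 ,-864/7, - 86, - 25/2, 221/5, 280, 634, 670 , 750.79]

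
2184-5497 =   -  3313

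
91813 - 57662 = 34151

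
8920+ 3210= 12130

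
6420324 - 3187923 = 3232401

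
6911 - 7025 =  - 114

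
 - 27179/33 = -27179/33= - 823.61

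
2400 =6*400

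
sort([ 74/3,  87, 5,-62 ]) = [ - 62, 5, 74/3,87 ]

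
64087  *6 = 384522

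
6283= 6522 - 239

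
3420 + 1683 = 5103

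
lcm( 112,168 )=336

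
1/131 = 1/131 =0.01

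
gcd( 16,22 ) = 2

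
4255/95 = 44 + 15/19 = 44.79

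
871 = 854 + 17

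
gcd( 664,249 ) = 83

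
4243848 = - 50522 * (  -  84) 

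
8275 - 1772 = 6503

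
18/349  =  18/349= 0.05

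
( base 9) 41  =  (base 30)17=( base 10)37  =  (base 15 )27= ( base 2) 100101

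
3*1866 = 5598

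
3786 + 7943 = 11729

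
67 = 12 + 55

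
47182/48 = 982  +  23/24 = 982.96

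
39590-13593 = 25997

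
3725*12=44700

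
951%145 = 81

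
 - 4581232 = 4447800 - 9029032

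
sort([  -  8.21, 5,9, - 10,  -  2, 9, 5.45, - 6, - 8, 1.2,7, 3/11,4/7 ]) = [ - 10,  -  8.21, - 8, - 6, - 2,  3/11,4/7, 1.2, 5,5.45,  7, 9, 9 ]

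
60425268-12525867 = 47899401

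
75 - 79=-4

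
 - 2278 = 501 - 2779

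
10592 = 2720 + 7872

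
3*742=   2226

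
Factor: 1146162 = 2^1*3^1 * 191027^1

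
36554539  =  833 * 43883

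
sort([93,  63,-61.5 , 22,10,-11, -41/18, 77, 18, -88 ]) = [-88, - 61.5,-11, - 41/18, 10, 18,22,63,  77,93 ] 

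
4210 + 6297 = 10507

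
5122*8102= 41498444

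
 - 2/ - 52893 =2/52893 = 0.00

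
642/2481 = 214/827 = 0.26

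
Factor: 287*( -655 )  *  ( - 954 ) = 2^1*3^2*5^1*7^1 * 41^1* 53^1*131^1 = 179337690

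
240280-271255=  - 30975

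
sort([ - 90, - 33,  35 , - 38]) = [-90 , - 38, - 33,35] 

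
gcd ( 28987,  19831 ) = 7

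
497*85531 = 42508907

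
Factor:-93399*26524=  - 2^2 *3^1*19^1*163^1*191^1*349^1 = - 2477315076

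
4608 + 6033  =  10641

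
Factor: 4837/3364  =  2^ ( - 2) * 7^1*29^( - 2)*691^1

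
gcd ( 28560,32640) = 4080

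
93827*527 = 49446829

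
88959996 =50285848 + 38674148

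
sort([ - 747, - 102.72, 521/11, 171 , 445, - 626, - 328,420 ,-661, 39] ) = [ - 747, - 661, - 626, - 328, - 102.72, 39, 521/11, 171,420, 445 ] 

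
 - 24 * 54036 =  - 1296864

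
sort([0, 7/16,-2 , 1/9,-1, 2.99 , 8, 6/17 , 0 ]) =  [-2, - 1, 0, 0,1/9 , 6/17,7/16,2.99, 8 ]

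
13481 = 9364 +4117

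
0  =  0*854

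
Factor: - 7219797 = -3^1*13^1*185123^1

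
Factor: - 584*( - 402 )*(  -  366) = -2^5*3^2*61^1*67^1 * 73^1 = - 85925088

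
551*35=19285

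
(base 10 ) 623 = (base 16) 26f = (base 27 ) n2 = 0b1001101111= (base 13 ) 38c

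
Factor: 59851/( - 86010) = -2^(-1 )*3^ ( - 1 ) * 5^( - 1 )*11^1*47^( - 1)*61^( - 1) * 5441^1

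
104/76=26/19 = 1.37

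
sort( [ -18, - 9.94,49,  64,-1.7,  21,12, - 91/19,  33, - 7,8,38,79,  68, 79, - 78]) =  [  -  78, - 18, - 9.94,-7 ,  -  91/19, -1.7,8, 12,21,33,38,49, 64,68,79,79 ]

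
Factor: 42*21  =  2^1*3^2*7^2 = 882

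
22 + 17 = 39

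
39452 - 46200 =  - 6748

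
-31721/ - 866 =31721/866 = 36.63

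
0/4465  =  0 = 0.00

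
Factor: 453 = 3^1 *151^1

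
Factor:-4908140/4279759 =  - 2^2*5^1*11^( - 1)*67^(-1) * 5807^( - 1)*245407^1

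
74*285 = 21090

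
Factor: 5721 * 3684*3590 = 75663428760 =2^3 * 3^2*5^1*307^1 * 359^1*1907^1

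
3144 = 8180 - 5036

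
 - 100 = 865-965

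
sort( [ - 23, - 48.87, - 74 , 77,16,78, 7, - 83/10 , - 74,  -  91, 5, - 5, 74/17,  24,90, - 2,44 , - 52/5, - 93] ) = [ - 93, - 91 ,-74, - 74, - 48.87, - 23, - 52/5, - 83/10, - 5, - 2 , 74/17, 5,7, 16, 24,44,77,78,90]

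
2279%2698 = 2279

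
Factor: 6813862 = 2^1*11^1*31^1*97^1*103^1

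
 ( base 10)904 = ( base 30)104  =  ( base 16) 388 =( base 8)1610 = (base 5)12104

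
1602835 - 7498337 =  - 5895502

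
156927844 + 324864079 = 481791923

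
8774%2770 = 464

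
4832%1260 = 1052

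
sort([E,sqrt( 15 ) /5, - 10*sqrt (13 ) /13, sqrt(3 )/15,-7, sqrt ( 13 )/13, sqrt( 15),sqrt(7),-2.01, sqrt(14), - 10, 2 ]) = [ - 10,-7,-10 * sqrt( 13 ) /13,-2.01,sqrt( 3) /15 , sqrt(13)/13,sqrt(15)/5  ,  2 , sqrt( 7),E, sqrt( 14),  sqrt(15) ] 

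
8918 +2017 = 10935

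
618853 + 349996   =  968849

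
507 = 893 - 386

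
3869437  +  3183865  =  7053302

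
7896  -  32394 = -24498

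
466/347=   466/347 = 1.34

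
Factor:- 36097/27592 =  - 2^( - 3 )*3449^( - 1 ) * 36097^1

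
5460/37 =5460/37   =  147.57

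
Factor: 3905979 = 3^1*7^1*11^1*37^1*457^1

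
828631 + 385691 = 1214322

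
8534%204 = 170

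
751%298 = 155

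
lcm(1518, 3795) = 7590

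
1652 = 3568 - 1916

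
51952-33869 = 18083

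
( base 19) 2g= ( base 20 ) 2E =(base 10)54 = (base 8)66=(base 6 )130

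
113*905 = 102265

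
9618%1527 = 456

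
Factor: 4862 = 2^1*11^1*13^1 * 17^1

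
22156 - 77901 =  - 55745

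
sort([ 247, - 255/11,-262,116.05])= [-262, - 255/11, 116.05,247]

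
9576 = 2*4788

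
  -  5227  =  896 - 6123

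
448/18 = 224/9 = 24.89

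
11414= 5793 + 5621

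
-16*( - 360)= 5760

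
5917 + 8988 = 14905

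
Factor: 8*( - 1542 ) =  - 12336 =- 2^4*3^1*257^1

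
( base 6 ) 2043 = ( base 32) eb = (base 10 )459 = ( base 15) 209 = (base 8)713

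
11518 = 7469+4049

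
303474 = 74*4101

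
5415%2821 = 2594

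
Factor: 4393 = 23^1*191^1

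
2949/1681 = 2949/1681  =  1.75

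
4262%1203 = 653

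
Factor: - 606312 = -2^3*3^3*7^1*401^1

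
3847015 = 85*45259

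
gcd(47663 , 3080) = 77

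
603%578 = 25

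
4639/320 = 4639/320 = 14.50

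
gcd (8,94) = 2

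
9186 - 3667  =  5519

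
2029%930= 169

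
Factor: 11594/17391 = 2/3 = 2^1*3^(-1)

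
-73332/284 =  - 18333/71 = - 258.21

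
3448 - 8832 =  - 5384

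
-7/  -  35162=7/35162= 0.00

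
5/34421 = 5/34421 =0.00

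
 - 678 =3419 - 4097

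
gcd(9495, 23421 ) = 633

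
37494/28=18747/14 = 1339.07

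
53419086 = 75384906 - 21965820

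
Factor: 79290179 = 61^1*113^1 *11503^1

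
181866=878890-697024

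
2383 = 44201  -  41818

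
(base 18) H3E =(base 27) 7he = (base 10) 5576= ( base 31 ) 5OR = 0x15c8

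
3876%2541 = 1335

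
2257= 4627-2370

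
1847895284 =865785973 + 982109311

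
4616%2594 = 2022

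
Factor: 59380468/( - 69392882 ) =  - 29690234/34696441 =- 2^1*7^1*13^ ( - 1)*29^( - 1)*92033^(-1)*2120731^1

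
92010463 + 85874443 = 177884906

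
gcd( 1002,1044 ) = 6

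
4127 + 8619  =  12746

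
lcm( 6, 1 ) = 6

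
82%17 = 14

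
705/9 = 235/3  =  78.33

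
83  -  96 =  - 13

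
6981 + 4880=11861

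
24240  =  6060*4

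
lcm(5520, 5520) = 5520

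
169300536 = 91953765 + 77346771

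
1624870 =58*28015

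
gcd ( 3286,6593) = 1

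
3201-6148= - 2947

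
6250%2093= 2064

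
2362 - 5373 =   -  3011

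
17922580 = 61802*290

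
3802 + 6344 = 10146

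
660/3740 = 3/17 = 0.18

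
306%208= 98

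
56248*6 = 337488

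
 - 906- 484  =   - 1390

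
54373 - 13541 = 40832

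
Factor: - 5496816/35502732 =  - 2^2* 3^ (-2)*13^1 * 17^ ( - 1)*23^1*61^( - 1)*317^( - 1)*383^1= - 458068/2958561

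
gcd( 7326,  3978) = 18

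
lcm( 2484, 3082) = 166428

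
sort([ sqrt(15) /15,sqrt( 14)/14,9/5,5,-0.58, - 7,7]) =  [ -7, - 0.58,sqrt( 15)/15, sqrt (14)/14,9/5, 5,7]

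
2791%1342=107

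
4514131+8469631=12983762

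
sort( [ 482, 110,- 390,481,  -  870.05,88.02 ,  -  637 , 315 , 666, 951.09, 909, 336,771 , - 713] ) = [  -  870.05,  -  713, - 637,-390, 88.02,  110, 315, 336, 481, 482, 666,771,909,951.09]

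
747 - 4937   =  -4190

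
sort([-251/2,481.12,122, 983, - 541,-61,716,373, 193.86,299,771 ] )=[ - 541, - 251/2,-61, 122,  193.86, 299,373, 481.12,716,  771, 983 ]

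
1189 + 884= 2073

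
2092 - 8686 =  - 6594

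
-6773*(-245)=1659385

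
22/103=22/103 =0.21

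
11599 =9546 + 2053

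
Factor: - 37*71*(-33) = 3^1*11^1 * 37^1*71^1 = 86691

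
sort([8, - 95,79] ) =[ - 95,8,79] 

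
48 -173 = -125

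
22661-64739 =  - 42078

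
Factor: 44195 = 5^1*8839^1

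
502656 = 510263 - 7607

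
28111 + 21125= 49236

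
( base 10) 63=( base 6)143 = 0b111111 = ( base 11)58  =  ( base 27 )29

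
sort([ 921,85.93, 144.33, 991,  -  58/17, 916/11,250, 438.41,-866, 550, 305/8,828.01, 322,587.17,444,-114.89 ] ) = [ - 866, -114.89, - 58/17, 305/8, 916/11, 85.93, 144.33,250, 322, 438.41,444,550,587.17, 828.01, 921, 991]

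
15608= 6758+8850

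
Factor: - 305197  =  -19^1*16063^1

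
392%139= 114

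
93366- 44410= 48956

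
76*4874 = 370424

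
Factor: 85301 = 197^1*433^1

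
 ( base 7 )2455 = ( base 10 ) 922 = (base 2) 1110011010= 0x39A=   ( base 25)1BM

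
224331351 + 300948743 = 525280094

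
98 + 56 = 154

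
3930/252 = 655/42 = 15.60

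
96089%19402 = 18481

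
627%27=6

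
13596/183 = 74 + 18/61 = 74.30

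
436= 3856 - 3420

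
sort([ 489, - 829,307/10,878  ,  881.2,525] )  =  [ - 829,307/10,489,525, 878,  881.2]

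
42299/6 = 42299/6 = 7049.83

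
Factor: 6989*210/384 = 2^( - 6 ) *5^1 * 7^1*29^1*241^1 = 244615/64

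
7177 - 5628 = 1549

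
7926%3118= 1690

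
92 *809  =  74428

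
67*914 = 61238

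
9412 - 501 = 8911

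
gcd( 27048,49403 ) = 1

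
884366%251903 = 128657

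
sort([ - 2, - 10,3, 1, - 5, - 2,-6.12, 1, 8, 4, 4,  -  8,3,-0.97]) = [ - 10, - 8, - 6.12, - 5 , - 2, - 2, - 0.97,1, 1 , 3, 3,4, 4, 8]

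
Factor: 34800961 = 13^1*2676997^1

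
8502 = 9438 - 936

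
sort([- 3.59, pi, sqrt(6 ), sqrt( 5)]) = [ - 3.59,sqrt(5 ),sqrt( 6),pi ] 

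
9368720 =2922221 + 6446499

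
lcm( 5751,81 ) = 5751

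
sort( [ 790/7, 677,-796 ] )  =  [ -796,790/7, 677]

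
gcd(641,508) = 1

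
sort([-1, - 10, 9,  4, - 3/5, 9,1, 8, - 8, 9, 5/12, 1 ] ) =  [  -  10,-8, - 1 ,-3/5,  5/12,  1,1,  4, 8,  9, 9,9 ]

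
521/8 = 65 + 1/8 = 65.12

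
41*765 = 31365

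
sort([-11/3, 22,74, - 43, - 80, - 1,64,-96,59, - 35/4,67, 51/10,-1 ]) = [ - 96,-80,-43,-35/4, - 11/3, - 1, - 1,51/10, 22,59, 64, 67,74 ] 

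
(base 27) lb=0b1001000010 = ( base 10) 578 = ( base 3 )210102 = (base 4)21002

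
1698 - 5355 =-3657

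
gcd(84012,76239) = 3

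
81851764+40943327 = 122795091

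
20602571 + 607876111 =628478682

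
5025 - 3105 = 1920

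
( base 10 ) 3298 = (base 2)110011100010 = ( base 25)56N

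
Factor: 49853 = 49853^1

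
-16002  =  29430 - 45432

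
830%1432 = 830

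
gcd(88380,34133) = 1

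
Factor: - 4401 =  - 3^3*163^1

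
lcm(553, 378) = 29862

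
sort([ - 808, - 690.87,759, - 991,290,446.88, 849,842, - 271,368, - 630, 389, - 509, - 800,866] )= [ - 991, - 808, - 800, - 690.87,-630, - 509,-271  ,  290,368,389,446.88, 759,842, 849, 866 ] 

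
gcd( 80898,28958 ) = 2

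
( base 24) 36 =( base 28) 2m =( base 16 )4e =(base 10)78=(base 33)2C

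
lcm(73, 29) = 2117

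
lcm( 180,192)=2880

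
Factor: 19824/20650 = 24/25 = 2^3*3^1*5^(-2)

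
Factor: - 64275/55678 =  - 2^( - 1 ) * 3^1*5^2*7^( - 1 )*41^( - 1)*97^( - 1)*857^1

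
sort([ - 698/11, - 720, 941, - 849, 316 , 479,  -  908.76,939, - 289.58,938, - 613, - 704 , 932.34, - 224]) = [-908.76, - 849,  -  720, - 704,-613, - 289.58, - 224, - 698/11,316,479,  932.34,938, 939,941]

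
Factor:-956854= -2^1*478427^1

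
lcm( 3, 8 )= 24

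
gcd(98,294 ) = 98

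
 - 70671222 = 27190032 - 97861254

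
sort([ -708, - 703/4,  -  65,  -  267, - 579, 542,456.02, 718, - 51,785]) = [ - 708  , - 579, - 267,-703/4, - 65, - 51,456.02, 542,718, 785 ]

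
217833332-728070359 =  - 510237027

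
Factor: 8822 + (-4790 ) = 2^6*3^2 * 7^1 = 4032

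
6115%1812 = 679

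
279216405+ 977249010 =1256465415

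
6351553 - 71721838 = - 65370285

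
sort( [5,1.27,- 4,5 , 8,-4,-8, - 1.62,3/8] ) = [ - 8, - 4, - 4,  -  1.62,  3/8, 1.27,5,  5,8]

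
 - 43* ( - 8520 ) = 366360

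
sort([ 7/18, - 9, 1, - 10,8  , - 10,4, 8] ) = [ - 10,  -  10, - 9,7/18, 1, 4, 8, 8]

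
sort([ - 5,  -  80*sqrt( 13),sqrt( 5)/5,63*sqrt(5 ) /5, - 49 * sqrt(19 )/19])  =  [ -80*sqrt( 13),-49*sqrt(19)/19 ,- 5, sqrt( 5) /5 , 63*sqrt( 5)/5 ]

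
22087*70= 1546090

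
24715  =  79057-54342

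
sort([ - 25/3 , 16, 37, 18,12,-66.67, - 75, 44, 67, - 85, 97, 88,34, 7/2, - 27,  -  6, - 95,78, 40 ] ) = [ - 95, - 85, - 75, - 66.67, - 27, - 25/3,- 6 , 7/2, 12, 16 , 18, 34,37,  40, 44 , 67 , 78, 88,97] 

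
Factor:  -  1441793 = -29^1*83^1*599^1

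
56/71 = 56/71 = 0.79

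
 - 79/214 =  -1 +135/214= - 0.37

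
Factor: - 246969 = -3^4*3049^1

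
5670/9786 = 135/233 = 0.58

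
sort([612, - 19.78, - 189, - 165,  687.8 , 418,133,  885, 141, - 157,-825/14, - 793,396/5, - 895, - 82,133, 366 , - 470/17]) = [  -  895, - 793, - 189,-165,  -  157,  -  82, - 825/14, - 470/17, - 19.78,  396/5,133,133,141,366,418, 612, 687.8,885 ]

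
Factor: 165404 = 2^2*41351^1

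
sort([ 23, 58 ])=[23,58]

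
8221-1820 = 6401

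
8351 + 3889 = 12240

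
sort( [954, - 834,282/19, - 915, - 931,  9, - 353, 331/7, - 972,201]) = [ - 972,-931, - 915, -834, - 353, 9 , 282/19,331/7,201, 954]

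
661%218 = 7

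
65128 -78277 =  - 13149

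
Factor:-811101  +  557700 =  - 3^1*84467^1 = -  253401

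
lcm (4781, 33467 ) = 33467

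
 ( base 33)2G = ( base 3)10001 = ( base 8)122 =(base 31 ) 2k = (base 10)82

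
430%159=112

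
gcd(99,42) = 3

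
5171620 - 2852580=2319040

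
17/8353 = 17/8353 = 0.00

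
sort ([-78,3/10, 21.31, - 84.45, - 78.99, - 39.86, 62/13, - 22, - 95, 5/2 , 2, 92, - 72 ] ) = [ - 95, - 84.45, - 78.99,-78, - 72, - 39.86, - 22,3/10, 2, 5/2  ,  62/13,21.31, 92] 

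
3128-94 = 3034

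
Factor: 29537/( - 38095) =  - 5^( - 1)*19^(  -  1) * 401^( - 1)*29537^1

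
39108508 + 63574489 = 102682997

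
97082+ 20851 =117933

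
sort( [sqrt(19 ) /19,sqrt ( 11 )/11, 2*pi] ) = [sqrt(19 ) /19 , sqrt(11 ) /11,2*pi ] 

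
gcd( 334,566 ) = 2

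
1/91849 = 1/91849 = 0.00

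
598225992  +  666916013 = 1265142005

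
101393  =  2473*41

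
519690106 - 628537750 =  - 108847644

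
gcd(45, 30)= 15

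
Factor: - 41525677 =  - 523^1*79399^1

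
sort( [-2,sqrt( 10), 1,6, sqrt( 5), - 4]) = [ -4,-2 , 1, sqrt( 5),sqrt( 10) , 6]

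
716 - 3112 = - 2396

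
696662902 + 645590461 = 1342253363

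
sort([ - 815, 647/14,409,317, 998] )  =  [ - 815,647/14,317, 409, 998] 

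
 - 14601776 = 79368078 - 93969854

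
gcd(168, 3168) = 24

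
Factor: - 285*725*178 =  - 36779250 = - 2^1*3^1*5^3*19^1*29^1*89^1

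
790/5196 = 395/2598=0.15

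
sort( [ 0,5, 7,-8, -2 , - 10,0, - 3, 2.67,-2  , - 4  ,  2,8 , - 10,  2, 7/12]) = [ - 10, - 10, - 8, - 4, - 3, - 2 , - 2, 0, 0, 7/12,2, 2, 2.67,  5, 7, 8 ]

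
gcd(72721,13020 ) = 1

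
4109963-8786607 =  - 4676644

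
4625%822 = 515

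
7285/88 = 7285/88 = 82.78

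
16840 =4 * 4210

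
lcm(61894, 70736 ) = 495152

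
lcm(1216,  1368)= 10944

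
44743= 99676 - 54933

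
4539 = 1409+3130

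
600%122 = 112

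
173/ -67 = - 3 + 28/67 = -  2.58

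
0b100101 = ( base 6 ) 101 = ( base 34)13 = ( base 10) 37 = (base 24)1D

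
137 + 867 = 1004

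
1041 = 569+472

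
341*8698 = 2966018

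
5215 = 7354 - 2139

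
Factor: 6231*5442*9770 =331291926540 = 2^2*3^2* 5^1 * 31^1*67^1*907^1*977^1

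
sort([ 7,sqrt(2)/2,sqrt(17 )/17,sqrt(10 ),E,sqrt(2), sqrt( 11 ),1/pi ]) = [ sqrt(17)/17, 1/pi,sqrt(2 )/2,sqrt(2 ), E,sqrt( 10 ),sqrt(11 ),7]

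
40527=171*237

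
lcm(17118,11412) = 34236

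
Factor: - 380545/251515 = - 11^1  *37^1  *269^( - 1) = - 407/269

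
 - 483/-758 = 483/758 = 0.64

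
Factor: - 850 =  - 2^1*5^2*17^1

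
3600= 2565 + 1035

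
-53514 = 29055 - 82569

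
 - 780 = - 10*78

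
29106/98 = 297= 297.00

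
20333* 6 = 121998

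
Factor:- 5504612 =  - 2^2*1376153^1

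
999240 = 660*1514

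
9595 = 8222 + 1373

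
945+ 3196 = 4141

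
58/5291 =58/5291 = 0.01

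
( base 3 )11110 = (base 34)3I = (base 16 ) 78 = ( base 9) 143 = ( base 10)120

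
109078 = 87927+21151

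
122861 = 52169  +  70692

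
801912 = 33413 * 24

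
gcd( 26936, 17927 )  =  91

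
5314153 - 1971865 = 3342288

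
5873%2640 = 593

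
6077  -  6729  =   - 652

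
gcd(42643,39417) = 1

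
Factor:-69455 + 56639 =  - 12816 = -  2^4 * 3^2*89^1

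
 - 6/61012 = -1 + 30503/30506= - 0.00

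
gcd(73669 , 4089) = 1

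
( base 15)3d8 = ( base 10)878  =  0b1101101110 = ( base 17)30b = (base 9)1175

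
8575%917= 322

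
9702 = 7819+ 1883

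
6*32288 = 193728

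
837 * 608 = 508896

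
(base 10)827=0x33B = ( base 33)p2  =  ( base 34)OB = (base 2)1100111011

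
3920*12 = 47040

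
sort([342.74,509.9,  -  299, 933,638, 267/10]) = [  -  299,267/10,342.74, 509.9, 638, 933]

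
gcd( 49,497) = 7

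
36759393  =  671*54783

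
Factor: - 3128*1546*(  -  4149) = 20064099312 = 2^4*3^2*17^1*23^1 * 461^1* 773^1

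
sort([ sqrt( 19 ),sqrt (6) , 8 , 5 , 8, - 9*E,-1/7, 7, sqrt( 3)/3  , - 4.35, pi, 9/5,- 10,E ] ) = [ - 9*E,  -  10, - 4.35, - 1/7, sqrt(3) /3,9/5, sqrt( 6), E, pi,sqrt( 19 ), 5 , 7,8, 8 ] 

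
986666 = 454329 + 532337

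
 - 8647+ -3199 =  - 11846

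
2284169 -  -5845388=8129557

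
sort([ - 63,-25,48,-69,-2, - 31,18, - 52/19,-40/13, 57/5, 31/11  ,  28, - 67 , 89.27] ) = [- 69,-67,  -  63,-31, - 25, - 40/13, - 52/19,-2, 31/11,57/5, 18,  28,48, 89.27 ]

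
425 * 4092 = 1739100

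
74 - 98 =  - 24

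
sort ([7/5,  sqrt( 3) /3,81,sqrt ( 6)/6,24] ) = [sqrt( 6) /6,sqrt(3 ) /3, 7/5,24 , 81]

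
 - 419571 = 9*( - 46619 )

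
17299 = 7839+9460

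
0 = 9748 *0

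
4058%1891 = 276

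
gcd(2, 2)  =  2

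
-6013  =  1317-7330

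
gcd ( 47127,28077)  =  3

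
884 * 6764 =5979376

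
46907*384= 18012288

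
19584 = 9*2176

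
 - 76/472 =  -1 + 99/118 = - 0.16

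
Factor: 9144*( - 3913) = - 35780472 = -2^3*3^2*7^1*13^1 * 43^1*127^1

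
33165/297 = 335/3  =  111.67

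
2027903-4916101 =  - 2888198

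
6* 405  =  2430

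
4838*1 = 4838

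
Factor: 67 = 67^1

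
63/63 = 1 =1.00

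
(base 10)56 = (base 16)38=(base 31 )1P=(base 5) 211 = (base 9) 62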